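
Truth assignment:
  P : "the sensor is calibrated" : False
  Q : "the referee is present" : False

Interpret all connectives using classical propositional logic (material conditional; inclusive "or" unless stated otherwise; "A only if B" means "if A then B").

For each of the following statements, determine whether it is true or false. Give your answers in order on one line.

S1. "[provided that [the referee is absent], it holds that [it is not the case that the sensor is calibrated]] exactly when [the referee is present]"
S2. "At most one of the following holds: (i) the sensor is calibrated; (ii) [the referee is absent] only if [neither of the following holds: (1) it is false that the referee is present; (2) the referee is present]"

S1 False / S2 True

S1: Parsed as (not Q -> not P) iff Q

not Q = not False = True
not P = not False = True
not Q -> not P = True -> True = True
(not Q -> not P) iff Q = True iff False = False
Hence S1 is false.

S2: Formalization: P nand (not Q -> (not Q nor Q))

not Q = not False = True
not Q = not False = True
not Q nor Q = True nor False = False
not Q -> (not Q nor Q) = True -> False = False
P nand (not Q -> (not Q nor Q)) = False nand False = True
So S2 is true.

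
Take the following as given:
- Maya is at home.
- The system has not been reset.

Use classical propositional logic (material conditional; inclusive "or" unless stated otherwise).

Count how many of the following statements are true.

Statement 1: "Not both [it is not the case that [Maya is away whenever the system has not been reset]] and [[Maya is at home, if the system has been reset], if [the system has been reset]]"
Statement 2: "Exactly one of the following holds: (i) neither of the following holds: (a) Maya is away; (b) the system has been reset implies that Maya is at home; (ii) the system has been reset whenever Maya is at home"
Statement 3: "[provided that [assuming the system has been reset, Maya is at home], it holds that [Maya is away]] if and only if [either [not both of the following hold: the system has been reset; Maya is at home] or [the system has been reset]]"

0

Let Q = "the system has been reset" (F), P = "Maya is at home" (T).

Statement 1: In symbols: ¬(¬Q → ¬P) ↑ (Q → (Q → P))

¬Q = ¬F = T
¬P = ¬T = F
¬Q → ¬P = T → F = F
¬(¬Q → ¬P) = ¬F = T
Q → P = F → T = T
Q → (Q → P) = F → T = T
¬(¬Q → ¬P) ↑ (Q → (Q → P)) = T ↑ T = F
So Statement 1 is false.

Statement 2: This is (¬P ↓ (Q → P)) ⊕ (P → Q).

¬P = ¬T = F
Q → P = F → T = T
¬P ↓ (Q → P) = F ↓ T = F
P → Q = T → F = F
(¬P ↓ (Q → P)) ⊕ (P → Q) = F ⊕ F = F
Thus Statement 2 is false.

Statement 3: In symbols: ((Q → P) → ¬P) ↔ ((Q ↑ P) ∨ Q)

Q → P = F → T = T
¬P = ¬T = F
(Q → P) → ¬P = T → F = F
Q ↑ P = F ↑ T = T
(Q ↑ P) ∨ Q = T ∨ F = T
((Q → P) → ¬P) ↔ ((Q ↑ P) ∨ Q) = F ↔ T = F
Thus Statement 3 is false.

True statements: 0 (none).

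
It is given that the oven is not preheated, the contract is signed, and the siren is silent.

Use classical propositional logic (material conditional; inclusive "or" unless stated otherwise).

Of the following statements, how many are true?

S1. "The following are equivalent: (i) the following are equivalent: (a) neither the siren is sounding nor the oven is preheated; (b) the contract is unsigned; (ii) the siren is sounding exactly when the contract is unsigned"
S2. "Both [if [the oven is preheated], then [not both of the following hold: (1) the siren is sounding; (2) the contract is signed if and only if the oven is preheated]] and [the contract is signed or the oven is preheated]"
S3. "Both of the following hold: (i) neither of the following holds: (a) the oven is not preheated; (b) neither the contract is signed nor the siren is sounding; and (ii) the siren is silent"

Let D = "the siren is sounding" (False), U = "the oven is preheated" (False), G = "the contract is signed" (True).

S1: Parsed as ((D nor U) iff not G) iff (D iff not G)

D nor U = False nor False = True
not G = not True = False
(D nor U) iff not G = True iff False = False
not G = not True = False
D iff not G = False iff False = True
((D nor U) iff not G) iff (D iff not G) = False iff True = False
Thus S1 is false.

S2: In symbols: (U -> (D nand (G iff U))) and (G or U)

G iff U = True iff False = False
D nand (G iff U) = False nand False = True
U -> (D nand (G iff U)) = False -> True = True
G or U = True or False = True
(U -> (D nand (G iff U))) and (G or U) = True and True = True
Hence S2 is true.

S3: This is (not U nor (G nor D)) and not D.

not U = not False = True
G nor D = True nor False = False
not U nor (G nor D) = True nor False = False
not D = not False = True
(not U nor (G nor D)) and not D = False and True = False
So S3 is false.

True statements: 1.

1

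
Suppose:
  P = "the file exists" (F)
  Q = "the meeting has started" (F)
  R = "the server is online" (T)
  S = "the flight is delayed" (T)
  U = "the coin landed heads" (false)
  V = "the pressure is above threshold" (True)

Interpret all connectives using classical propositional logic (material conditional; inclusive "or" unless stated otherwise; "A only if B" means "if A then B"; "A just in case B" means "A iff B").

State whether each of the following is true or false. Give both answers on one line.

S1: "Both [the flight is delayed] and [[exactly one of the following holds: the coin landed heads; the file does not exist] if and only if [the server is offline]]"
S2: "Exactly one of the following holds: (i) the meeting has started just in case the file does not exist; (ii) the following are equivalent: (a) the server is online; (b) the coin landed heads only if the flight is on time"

S1: In symbols: S ∧ ((U ⊕ ¬P) ↔ ¬R)

¬P = ¬F = T
U ⊕ ¬P = F ⊕ T = T
¬R = ¬T = F
(U ⊕ ¬P) ↔ ¬R = T ↔ F = F
S ∧ ((U ⊕ ¬P) ↔ ¬R) = T ∧ F = F
So S1 is false.

S2: Formalization: (Q ↔ ¬P) ⊕ (R ↔ (U → ¬S))

¬P = ¬F = T
Q ↔ ¬P = F ↔ T = F
¬S = ¬T = F
U → ¬S = F → F = T
R ↔ (U → ¬S) = T ↔ T = T
(Q ↔ ¬P) ⊕ (R ↔ (U → ¬S)) = F ⊕ T = T
So S2 is true.

S1 False; S2 True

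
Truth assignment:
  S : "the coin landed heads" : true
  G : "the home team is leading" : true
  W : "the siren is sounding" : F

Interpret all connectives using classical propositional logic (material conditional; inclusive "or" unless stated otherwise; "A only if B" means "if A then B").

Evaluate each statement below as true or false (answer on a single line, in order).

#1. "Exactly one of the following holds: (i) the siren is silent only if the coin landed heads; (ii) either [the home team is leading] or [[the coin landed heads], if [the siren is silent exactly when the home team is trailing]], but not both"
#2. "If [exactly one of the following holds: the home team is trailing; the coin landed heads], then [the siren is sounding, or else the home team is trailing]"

#1: Parsed as (¬W → S) ⊕ (G ⊕ ((¬W ↔ ¬G) → S))

¬W = ¬F = T
¬W → S = T → T = T
¬W = ¬F = T
¬G = ¬T = F
¬W ↔ ¬G = T ↔ F = F
(¬W ↔ ¬G) → S = F → T = T
G ⊕ ((¬W ↔ ¬G) → S) = T ⊕ T = F
(¬W → S) ⊕ (G ⊕ ((¬W ↔ ¬G) → S)) = T ⊕ F = T
So #1 is true.

#2: This is (¬G ⊕ S) → (W ∨ ¬G).

¬G = ¬T = F
¬G ⊕ S = F ⊕ T = T
¬G = ¬T = F
W ∨ ¬G = F ∨ F = F
(¬G ⊕ S) → (W ∨ ¬G) = T → F = F
So #2 is false.

#1 true, #2 false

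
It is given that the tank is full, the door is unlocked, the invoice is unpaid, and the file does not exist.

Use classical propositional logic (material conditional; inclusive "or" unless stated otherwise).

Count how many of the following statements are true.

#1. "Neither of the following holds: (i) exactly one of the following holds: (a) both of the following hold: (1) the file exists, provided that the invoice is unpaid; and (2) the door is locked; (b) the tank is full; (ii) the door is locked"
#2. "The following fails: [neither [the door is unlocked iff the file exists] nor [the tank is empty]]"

Let R = "the invoice is paid" (F), S = "the file exists" (F), Q = "the door is locked" (F), P = "the tank is full" (T).

#1: Parsed as (((~R -> S) & Q) xor P) nor Q

~R = ~F = T
~R -> S = T -> F = F
(~R -> S) & Q = F & F = F
((~R -> S) & Q) xor P = F xor T = T
(((~R -> S) & Q) xor P) nor Q = T nor F = F
Thus #1 is false.

#2: Formalization: ~((~Q <-> S) nor ~P)

~Q = ~F = T
~Q <-> S = T <-> F = F
~P = ~T = F
(~Q <-> S) nor ~P = F nor F = T
~((~Q <-> S) nor ~P) = ~T = F
So #2 is false.

True statements: 0 (none).

0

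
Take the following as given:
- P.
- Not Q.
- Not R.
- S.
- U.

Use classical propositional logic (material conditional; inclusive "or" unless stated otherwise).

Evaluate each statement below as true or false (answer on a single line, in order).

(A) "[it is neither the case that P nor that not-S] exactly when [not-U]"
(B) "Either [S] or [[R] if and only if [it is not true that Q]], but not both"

(A) T, (B) T

(A): Formalization: (P nor not S) iff not U

not S = not True = False
P nor not S = True nor False = False
not U = not True = False
(P nor not S) iff not U = False iff False = True
Thus (A) is true.

(B): In symbols: S xor (R iff not Q)

not Q = not False = True
R iff not Q = False iff True = False
S xor (R iff not Q) = True xor False = True
Hence (B) is true.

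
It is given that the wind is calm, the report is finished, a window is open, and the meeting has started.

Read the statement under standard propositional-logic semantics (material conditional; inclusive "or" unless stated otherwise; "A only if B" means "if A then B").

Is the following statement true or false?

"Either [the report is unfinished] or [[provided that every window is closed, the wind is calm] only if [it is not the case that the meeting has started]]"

The statement is false.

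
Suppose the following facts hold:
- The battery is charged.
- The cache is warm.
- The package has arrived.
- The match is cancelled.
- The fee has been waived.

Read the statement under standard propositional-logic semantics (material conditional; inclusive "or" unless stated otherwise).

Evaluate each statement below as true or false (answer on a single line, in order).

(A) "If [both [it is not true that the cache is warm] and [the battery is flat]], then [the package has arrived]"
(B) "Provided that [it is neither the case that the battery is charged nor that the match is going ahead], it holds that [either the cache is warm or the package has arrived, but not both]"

(A) True; (B) True

Let K = "the cache is warm" (T), H = "the battery is charged" (T), M = "the package has arrived" (T), R = "the match is cancelled" (T).

(A): Parsed as (¬K ∧ ¬H) → M

¬K = ¬T = F
¬H = ¬T = F
¬K ∧ ¬H = F ∧ F = F
(¬K ∧ ¬H) → M = F → T = T
Hence (A) is true.

(B): This is (H ↓ ¬R) → (K ⊕ M).

¬R = ¬T = F
H ↓ ¬R = T ↓ F = F
K ⊕ M = T ⊕ T = F
(H ↓ ¬R) → (K ⊕ M) = F → F = T
So (B) is true.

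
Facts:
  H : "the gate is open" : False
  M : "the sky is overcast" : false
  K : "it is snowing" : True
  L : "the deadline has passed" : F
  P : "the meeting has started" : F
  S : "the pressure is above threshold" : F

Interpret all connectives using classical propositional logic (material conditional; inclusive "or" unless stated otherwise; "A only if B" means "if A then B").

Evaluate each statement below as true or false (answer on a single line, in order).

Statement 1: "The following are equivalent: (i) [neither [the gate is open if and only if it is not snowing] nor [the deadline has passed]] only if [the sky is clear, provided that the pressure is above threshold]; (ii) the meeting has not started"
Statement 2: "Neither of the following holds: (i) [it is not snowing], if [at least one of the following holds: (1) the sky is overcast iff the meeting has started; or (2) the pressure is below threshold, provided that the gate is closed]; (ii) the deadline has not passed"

Statement 1: Parsed as (((H ↔ ¬K) ↓ L) → (S → ¬M)) ↔ ¬P

¬K = ¬T = F
H ↔ ¬K = F ↔ F = T
(H ↔ ¬K) ↓ L = T ↓ F = F
¬M = ¬F = T
S → ¬M = F → T = T
((H ↔ ¬K) ↓ L) → (S → ¬M) = F → T = T
¬P = ¬F = T
(((H ↔ ¬K) ↓ L) → (S → ¬M)) ↔ ¬P = T ↔ T = T
Hence Statement 1 is true.

Statement 2: In symbols: (((M ↔ P) ∨ (¬H → ¬S)) → ¬K) ↓ ¬L

M ↔ P = F ↔ F = T
¬H = ¬F = T
¬S = ¬F = T
¬H → ¬S = T → T = T
(M ↔ P) ∨ (¬H → ¬S) = T ∨ T = T
¬K = ¬T = F
((M ↔ P) ∨ (¬H → ¬S)) → ¬K = T → F = F
¬L = ¬F = T
(((M ↔ P) ∨ (¬H → ¬S)) → ¬K) ↓ ¬L = F ↓ T = F
Thus Statement 2 is false.

Statement 1 T / Statement 2 F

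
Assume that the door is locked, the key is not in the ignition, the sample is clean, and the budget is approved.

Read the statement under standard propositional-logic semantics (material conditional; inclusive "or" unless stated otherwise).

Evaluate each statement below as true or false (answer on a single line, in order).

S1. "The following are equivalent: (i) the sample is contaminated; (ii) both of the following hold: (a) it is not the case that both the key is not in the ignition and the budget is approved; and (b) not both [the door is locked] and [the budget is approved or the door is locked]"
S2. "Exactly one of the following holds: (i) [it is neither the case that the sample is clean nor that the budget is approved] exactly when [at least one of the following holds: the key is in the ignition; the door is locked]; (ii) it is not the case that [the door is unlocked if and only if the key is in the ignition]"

S1 True / S2 False

Let R = "the sample is contaminated" (F), Q = "the key is in the ignition" (F), S = "the budget is approved" (T), P = "the door is locked" (T).

S1: In symbols: R <-> ((~Q nand S) & (P nand (S | P)))

~Q = ~F = T
~Q nand S = T nand T = F
S | P = T | T = T
P nand (S | P) = T nand T = F
(~Q nand S) & (P nand (S | P)) = F & F = F
R <-> ((~Q nand S) & (P nand (S | P))) = F <-> F = T
Thus S1 is true.

S2: In symbols: ((~R nor S) <-> (Q | P)) xor ~(~P <-> Q)

~R = ~F = T
~R nor S = T nor T = F
Q | P = F | T = T
(~R nor S) <-> (Q | P) = F <-> T = F
~P = ~T = F
~P <-> Q = F <-> F = T
~(~P <-> Q) = ~T = F
((~R nor S) <-> (Q | P)) xor ~(~P <-> Q) = F xor F = F
So S2 is false.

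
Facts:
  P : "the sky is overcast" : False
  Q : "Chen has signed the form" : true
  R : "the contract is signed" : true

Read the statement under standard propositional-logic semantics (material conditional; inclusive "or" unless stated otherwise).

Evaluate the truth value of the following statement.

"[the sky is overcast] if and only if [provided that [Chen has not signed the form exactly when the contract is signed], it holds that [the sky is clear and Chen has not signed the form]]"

False.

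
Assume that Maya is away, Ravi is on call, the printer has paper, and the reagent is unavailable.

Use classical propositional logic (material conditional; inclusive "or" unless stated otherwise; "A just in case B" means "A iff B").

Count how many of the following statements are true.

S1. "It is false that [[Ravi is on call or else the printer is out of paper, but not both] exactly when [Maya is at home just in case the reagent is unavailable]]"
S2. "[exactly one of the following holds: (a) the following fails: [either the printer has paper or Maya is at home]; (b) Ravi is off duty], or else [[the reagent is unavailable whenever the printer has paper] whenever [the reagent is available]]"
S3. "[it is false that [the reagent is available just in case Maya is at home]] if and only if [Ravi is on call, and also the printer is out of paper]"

Let V = "Ravi is on call" (T), U = "the printer has paper" (T), N = "Maya is at home" (F), G = "the reagent is available" (F).

S1: Formalization: ~((V xor ~U) <-> (N <-> ~G))

~U = ~T = F
V xor ~U = T xor F = T
~G = ~F = T
N <-> ~G = F <-> T = F
(V xor ~U) <-> (N <-> ~G) = T <-> F = F
~((V xor ~U) <-> (N <-> ~G)) = ~F = T
Thus S1 is true.

S2: Formalization: (~(U | N) xor ~V) | (G -> (U -> ~G))

U | N = T | F = T
~(U | N) = ~T = F
~V = ~T = F
~(U | N) xor ~V = F xor F = F
~G = ~F = T
U -> ~G = T -> T = T
G -> (U -> ~G) = F -> T = T
(~(U | N) xor ~V) | (G -> (U -> ~G)) = F | T = T
So S2 is true.

S3: Parsed as ~(G <-> N) <-> (V & ~U)

G <-> N = F <-> F = T
~(G <-> N) = ~T = F
~U = ~T = F
V & ~U = T & F = F
~(G <-> N) <-> (V & ~U) = F <-> F = T
Hence S3 is true.

Count: 3.

3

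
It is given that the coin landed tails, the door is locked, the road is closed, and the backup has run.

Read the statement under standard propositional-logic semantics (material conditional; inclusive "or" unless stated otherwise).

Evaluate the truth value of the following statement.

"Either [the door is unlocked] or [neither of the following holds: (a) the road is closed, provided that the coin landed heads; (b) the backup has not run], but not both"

Let D = "the door is locked" (T), H = "the coin landed heads" (F), M = "the road is closed" (T), V = "the backup has run" (T).
In symbols: ¬D ⊕ ((H → M) ↓ ¬V)

¬D = ¬T = F
H → M = F → T = T
¬V = ¬T = F
(H → M) ↓ ¬V = T ↓ F = F
¬D ⊕ ((H → M) ↓ ¬V) = F ⊕ F = F

False.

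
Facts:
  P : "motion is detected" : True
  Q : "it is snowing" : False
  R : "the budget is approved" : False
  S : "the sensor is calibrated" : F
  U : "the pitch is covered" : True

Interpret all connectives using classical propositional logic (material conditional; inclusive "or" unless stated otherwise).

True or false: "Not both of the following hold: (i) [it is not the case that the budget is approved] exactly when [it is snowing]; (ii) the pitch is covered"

True

Formalization: (~R <-> Q) nand U

~R = ~F = T
~R <-> Q = T <-> F = F
(~R <-> Q) nand U = F nand T = T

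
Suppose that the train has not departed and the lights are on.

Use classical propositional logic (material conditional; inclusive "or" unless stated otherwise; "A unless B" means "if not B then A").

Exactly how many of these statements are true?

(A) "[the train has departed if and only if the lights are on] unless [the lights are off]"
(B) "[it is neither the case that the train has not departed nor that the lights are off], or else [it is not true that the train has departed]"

Let H = "the train has departed" (F), L = "the lights are on" (T).

(A): This is (H ↔ L) ∨ ¬L.

H ↔ L = F ↔ T = F
¬L = ¬T = F
(H ↔ L) ∨ ¬L = F ∨ F = F
Thus (A) is false.

(B): Parsed as (¬H ↓ ¬L) ∨ ¬H

¬H = ¬F = T
¬L = ¬T = F
¬H ↓ ¬L = T ↓ F = F
¬H = ¬F = T
(¬H ↓ ¬L) ∨ ¬H = F ∨ T = T
So (B) is true.

1 of the 2 statements is true ((B)).

1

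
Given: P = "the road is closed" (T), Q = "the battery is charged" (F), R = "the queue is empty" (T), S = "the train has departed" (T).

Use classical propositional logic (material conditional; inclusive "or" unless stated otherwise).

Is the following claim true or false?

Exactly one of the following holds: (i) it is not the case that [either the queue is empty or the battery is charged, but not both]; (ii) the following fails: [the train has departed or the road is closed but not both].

The statement is true.

Parsed as ¬(R ⊕ Q) ⊕ ¬(S ⊕ P)

R ⊕ Q = T ⊕ F = T
¬(R ⊕ Q) = ¬T = F
S ⊕ P = T ⊕ T = F
¬(S ⊕ P) = ¬F = T
¬(R ⊕ Q) ⊕ ¬(S ⊕ P) = F ⊕ T = T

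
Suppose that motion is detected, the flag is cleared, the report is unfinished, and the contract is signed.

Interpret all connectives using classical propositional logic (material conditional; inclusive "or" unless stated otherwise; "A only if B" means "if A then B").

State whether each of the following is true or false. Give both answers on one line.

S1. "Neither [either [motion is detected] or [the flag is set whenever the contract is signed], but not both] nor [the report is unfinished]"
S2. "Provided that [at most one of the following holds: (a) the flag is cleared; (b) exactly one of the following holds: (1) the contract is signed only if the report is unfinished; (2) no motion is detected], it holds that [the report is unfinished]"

S1 F, S2 T

Let P = "motion is detected" (T), S = "the contract is signed" (T), Q = "the flag is set" (F), R = "the report is finished" (F).

S1: This is (P xor (S -> Q)) nor ~R.

S -> Q = T -> F = F
P xor (S -> Q) = T xor F = T
~R = ~F = T
(P xor (S -> Q)) nor ~R = T nor T = F
Thus S1 is false.

S2: This is (~Q nand ((S -> ~R) xor ~P)) -> ~R.

~Q = ~F = T
~R = ~F = T
S -> ~R = T -> T = T
~P = ~T = F
(S -> ~R) xor ~P = T xor F = T
~Q nand ((S -> ~R) xor ~P) = T nand T = F
~R = ~F = T
(~Q nand ((S -> ~R) xor ~P)) -> ~R = F -> T = T
Hence S2 is true.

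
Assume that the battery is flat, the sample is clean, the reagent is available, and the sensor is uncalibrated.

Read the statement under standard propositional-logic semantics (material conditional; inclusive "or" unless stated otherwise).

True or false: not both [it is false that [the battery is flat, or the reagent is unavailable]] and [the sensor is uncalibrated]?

true

Let L = "the battery is charged" (F), W = "the reagent is available" (T), U = "the sensor is calibrated" (F).
Formalization: ~(~L | ~W) nand ~U

~L = ~F = T
~W = ~T = F
~L | ~W = T | F = T
~(~L | ~W) = ~T = F
~U = ~F = T
~(~L | ~W) nand ~U = F nand T = T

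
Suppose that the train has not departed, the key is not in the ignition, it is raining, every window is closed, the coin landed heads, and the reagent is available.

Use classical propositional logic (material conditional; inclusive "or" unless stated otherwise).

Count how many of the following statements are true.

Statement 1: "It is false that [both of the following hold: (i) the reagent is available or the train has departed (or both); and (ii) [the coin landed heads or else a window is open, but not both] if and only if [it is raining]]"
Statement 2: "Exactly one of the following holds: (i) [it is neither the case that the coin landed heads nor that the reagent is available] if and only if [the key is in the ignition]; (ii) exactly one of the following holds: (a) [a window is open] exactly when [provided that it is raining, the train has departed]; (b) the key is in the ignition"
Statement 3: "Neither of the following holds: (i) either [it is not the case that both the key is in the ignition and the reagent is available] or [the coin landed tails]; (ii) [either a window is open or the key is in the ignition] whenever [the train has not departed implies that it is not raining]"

Let V = "the reagent is available" (T), P = "the train has departed" (F), U = "the coin landed heads" (T), S = "a window is open" (F), R = "it is raining" (T), Q = "the key is in the ignition" (F).

Statement 1: Formalization: ¬((V ∨ P) ∧ ((U ⊕ S) ↔ R))

V ∨ P = T ∨ F = T
U ⊕ S = T ⊕ F = T
(U ⊕ S) ↔ R = T ↔ T = T
(V ∨ P) ∧ ((U ⊕ S) ↔ R) = T ∧ T = T
¬((V ∨ P) ∧ ((U ⊕ S) ↔ R)) = ¬T = F
So Statement 1 is false.

Statement 2: In symbols: ((U ↓ V) ↔ Q) ⊕ ((S ↔ (R → P)) ⊕ Q)

U ↓ V = T ↓ T = F
(U ↓ V) ↔ Q = F ↔ F = T
R → P = T → F = F
S ↔ (R → P) = F ↔ F = T
(S ↔ (R → P)) ⊕ Q = T ⊕ F = T
((U ↓ V) ↔ Q) ⊕ ((S ↔ (R → P)) ⊕ Q) = T ⊕ T = F
Thus Statement 2 is false.

Statement 3: This is ((Q ↑ V) ∨ ¬U) ↓ ((¬P → ¬R) → (S ∨ Q)).

Q ↑ V = F ↑ T = T
¬U = ¬T = F
(Q ↑ V) ∨ ¬U = T ∨ F = T
¬P = ¬F = T
¬R = ¬T = F
¬P → ¬R = T → F = F
S ∨ Q = F ∨ F = F
(¬P → ¬R) → (S ∨ Q) = F → F = T
((Q ↑ V) ∨ ¬U) ↓ ((¬P → ¬R) → (S ∨ Q)) = T ↓ T = F
Thus Statement 3 is false.

0 of the 3 statements are true (none).

0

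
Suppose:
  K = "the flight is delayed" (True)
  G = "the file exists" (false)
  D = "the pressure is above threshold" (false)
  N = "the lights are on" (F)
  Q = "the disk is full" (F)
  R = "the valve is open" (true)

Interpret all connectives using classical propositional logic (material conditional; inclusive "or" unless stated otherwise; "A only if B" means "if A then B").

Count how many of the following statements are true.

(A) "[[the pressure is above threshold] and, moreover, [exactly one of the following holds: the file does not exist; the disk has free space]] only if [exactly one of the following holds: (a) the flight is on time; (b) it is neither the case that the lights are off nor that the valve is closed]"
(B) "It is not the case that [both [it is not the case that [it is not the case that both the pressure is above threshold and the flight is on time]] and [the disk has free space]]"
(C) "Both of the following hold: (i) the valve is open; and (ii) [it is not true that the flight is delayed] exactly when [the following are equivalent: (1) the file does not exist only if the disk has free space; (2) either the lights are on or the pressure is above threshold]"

3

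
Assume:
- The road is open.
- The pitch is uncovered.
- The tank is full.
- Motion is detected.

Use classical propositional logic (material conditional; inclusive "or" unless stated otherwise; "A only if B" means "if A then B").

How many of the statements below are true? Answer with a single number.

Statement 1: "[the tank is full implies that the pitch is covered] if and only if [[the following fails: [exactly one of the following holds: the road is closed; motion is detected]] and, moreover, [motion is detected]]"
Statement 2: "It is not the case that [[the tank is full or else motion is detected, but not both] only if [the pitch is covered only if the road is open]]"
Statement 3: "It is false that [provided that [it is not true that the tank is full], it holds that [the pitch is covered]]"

1

Let R = "the tank is full" (T), Q = "the pitch is covered" (F), P = "the road is closed" (F), S = "motion is detected" (T).

Statement 1: Parsed as (R -> Q) <-> (~(P xor S) & S)

R -> Q = T -> F = F
P xor S = F xor T = T
~(P xor S) = ~T = F
~(P xor S) & S = F & T = F
(R -> Q) <-> (~(P xor S) & S) = F <-> F = T
Thus Statement 1 is true.

Statement 2: This is ~((R xor S) -> (Q -> ~P)).

R xor S = T xor T = F
~P = ~F = T
Q -> ~P = F -> T = T
(R xor S) -> (Q -> ~P) = F -> T = T
~((R xor S) -> (Q -> ~P)) = ~T = F
So Statement 2 is false.

Statement 3: Parsed as ~(~R -> Q)

~R = ~T = F
~R -> Q = F -> F = T
~(~R -> Q) = ~T = F
So Statement 3 is false.

1 of the 3 statements is true (Statement 1).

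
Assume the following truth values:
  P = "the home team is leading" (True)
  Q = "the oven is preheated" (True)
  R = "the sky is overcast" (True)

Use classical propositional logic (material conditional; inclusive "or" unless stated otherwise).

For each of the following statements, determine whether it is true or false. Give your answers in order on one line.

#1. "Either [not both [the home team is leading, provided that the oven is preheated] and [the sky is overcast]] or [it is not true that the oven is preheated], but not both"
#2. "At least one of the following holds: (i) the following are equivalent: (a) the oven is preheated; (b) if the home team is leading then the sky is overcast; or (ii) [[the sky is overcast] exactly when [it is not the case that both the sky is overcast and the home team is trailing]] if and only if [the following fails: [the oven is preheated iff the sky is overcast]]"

#1: Formalization: ((Q → P) ↑ R) ⊕ ¬Q

Q → P = T → T = T
(Q → P) ↑ R = T ↑ T = F
¬Q = ¬T = F
((Q → P) ↑ R) ⊕ ¬Q = F ⊕ F = F
Thus #1 is false.

#2: This is (Q ↔ (P → R)) ∨ ((R ↔ (R ↑ ¬P)) ↔ ¬(Q ↔ R)).

P → R = T → T = T
Q ↔ (P → R) = T ↔ T = T
¬P = ¬T = F
R ↑ ¬P = T ↑ F = T
R ↔ (R ↑ ¬P) = T ↔ T = T
Q ↔ R = T ↔ T = T
¬(Q ↔ R) = ¬T = F
(R ↔ (R ↑ ¬P)) ↔ ¬(Q ↔ R) = T ↔ F = F
(Q ↔ (P → R)) ∨ ((R ↔ (R ↑ ¬P)) ↔ ¬(Q ↔ R)) = T ∨ F = T
So #2 is true.

#1 false, #2 true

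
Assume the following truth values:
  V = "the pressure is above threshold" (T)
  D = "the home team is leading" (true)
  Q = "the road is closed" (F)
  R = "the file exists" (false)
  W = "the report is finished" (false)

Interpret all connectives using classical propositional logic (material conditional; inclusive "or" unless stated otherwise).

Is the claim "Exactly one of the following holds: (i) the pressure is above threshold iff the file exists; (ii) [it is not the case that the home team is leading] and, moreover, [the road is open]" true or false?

false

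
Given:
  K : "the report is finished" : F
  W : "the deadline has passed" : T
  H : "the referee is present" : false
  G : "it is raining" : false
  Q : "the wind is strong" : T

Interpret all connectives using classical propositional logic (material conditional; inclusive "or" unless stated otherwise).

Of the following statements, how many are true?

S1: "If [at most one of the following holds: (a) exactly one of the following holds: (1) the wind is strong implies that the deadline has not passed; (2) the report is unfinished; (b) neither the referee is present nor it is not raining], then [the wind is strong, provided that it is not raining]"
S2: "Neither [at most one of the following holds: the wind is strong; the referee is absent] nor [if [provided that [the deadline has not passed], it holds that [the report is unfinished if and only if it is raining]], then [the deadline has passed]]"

S1: This is (((Q -> ~W) xor ~K) nand (H nor ~G)) -> (~G -> Q).

~W = ~T = F
Q -> ~W = T -> F = F
~K = ~F = T
(Q -> ~W) xor ~K = F xor T = T
~G = ~F = T
H nor ~G = F nor T = F
((Q -> ~W) xor ~K) nand (H nor ~G) = T nand F = T
~G = ~F = T
~G -> Q = T -> T = T
(((Q -> ~W) xor ~K) nand (H nor ~G)) -> (~G -> Q) = T -> T = T
So S1 is true.

S2: Formalization: (Q nand ~H) nor ((~W -> (~K <-> G)) -> W)

~H = ~F = T
Q nand ~H = T nand T = F
~W = ~T = F
~K = ~F = T
~K <-> G = T <-> F = F
~W -> (~K <-> G) = F -> F = T
(~W -> (~K <-> G)) -> W = T -> T = T
(Q nand ~H) nor ((~W -> (~K <-> G)) -> W) = F nor T = F
Hence S2 is false.

Count: 1.

1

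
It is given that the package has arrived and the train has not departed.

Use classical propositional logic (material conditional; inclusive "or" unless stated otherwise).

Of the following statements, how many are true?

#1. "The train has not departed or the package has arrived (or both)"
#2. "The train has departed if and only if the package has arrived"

1

Let R = "the train has departed" (F), P = "the package has arrived" (T).

#1: This is ¬R ∨ P.

¬R = ¬F = T
¬R ∨ P = T ∨ T = T
Hence #1 is true.

#2: In symbols: R ↔ P

R ↔ P = F ↔ T = F
So #2 is false.

True statements: 1 (#1).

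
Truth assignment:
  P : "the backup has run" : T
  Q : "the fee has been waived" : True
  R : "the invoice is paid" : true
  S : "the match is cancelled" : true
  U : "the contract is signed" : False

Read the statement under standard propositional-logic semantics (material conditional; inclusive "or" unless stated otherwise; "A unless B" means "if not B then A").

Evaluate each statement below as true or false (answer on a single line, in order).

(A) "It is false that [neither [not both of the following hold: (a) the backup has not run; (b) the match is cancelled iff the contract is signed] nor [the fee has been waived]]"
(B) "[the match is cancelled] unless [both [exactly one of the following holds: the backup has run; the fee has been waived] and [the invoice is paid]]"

(A): In symbols: ¬((¬P ↑ (S ↔ U)) ↓ Q)

¬P = ¬T = F
S ↔ U = T ↔ F = F
¬P ↑ (S ↔ U) = F ↑ F = T
(¬P ↑ (S ↔ U)) ↓ Q = T ↓ T = F
¬((¬P ↑ (S ↔ U)) ↓ Q) = ¬F = T
Thus (A) is true.

(B): This is S ∨ ((P ⊕ Q) ∧ R).

P ⊕ Q = T ⊕ T = F
(P ⊕ Q) ∧ R = F ∧ T = F
S ∨ ((P ⊕ Q) ∧ R) = T ∨ F = T
So (B) is true.

(A) true, (B) true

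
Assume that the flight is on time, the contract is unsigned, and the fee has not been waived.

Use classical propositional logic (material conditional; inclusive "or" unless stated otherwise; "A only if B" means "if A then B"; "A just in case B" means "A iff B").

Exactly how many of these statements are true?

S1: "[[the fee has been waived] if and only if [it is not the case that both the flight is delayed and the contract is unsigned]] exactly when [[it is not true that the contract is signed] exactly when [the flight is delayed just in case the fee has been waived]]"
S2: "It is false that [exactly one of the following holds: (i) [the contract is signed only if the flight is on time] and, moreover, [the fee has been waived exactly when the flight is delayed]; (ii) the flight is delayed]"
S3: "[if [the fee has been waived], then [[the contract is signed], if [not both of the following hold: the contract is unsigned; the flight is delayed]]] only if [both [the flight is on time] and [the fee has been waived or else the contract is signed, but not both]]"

Let W = "the fee has been waived" (F), M = "the flight is delayed" (F), N = "the contract is signed" (F).

S1: This is (W ↔ (M ↑ ¬N)) ↔ (¬N ↔ (M ↔ W)).

¬N = ¬F = T
M ↑ ¬N = F ↑ T = T
W ↔ (M ↑ ¬N) = F ↔ T = F
¬N = ¬F = T
M ↔ W = F ↔ F = T
¬N ↔ (M ↔ W) = T ↔ T = T
(W ↔ (M ↑ ¬N)) ↔ (¬N ↔ (M ↔ W)) = F ↔ T = F
Thus S1 is false.

S2: Formalization: ¬(((N → ¬M) ∧ (W ↔ M)) ⊕ M)

¬M = ¬F = T
N → ¬M = F → T = T
W ↔ M = F ↔ F = T
(N → ¬M) ∧ (W ↔ M) = T ∧ T = T
((N → ¬M) ∧ (W ↔ M)) ⊕ M = T ⊕ F = T
¬(((N → ¬M) ∧ (W ↔ M)) ⊕ M) = ¬T = F
Thus S2 is false.

S3: Formalization: (W → ((¬N ↑ M) → N)) → (¬M ∧ (W ⊕ N))

¬N = ¬F = T
¬N ↑ M = T ↑ F = T
(¬N ↑ M) → N = T → F = F
W → ((¬N ↑ M) → N) = F → F = T
¬M = ¬F = T
W ⊕ N = F ⊕ F = F
¬M ∧ (W ⊕ N) = T ∧ F = F
(W → ((¬N ↑ M) → N)) → (¬M ∧ (W ⊕ N)) = T → F = F
Thus S3 is false.

0 of the 3 statements are true (none).

0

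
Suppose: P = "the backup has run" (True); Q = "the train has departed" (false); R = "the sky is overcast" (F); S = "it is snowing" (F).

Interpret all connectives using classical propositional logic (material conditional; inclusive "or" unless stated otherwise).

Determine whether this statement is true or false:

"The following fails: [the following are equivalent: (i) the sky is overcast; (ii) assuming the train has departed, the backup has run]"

Values: R=F, Q=F, P=T.
This is ~(R <-> (Q -> P)).

Q -> P = F -> T = T
R <-> (Q -> P) = F <-> T = F
~(R <-> (Q -> P)) = ~F = T

The statement is true.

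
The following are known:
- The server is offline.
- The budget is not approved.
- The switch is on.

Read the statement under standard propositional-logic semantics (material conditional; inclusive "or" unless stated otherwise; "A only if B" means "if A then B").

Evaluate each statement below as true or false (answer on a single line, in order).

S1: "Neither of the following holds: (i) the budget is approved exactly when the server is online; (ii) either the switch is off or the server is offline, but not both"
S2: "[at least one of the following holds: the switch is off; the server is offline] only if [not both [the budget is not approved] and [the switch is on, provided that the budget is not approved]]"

S1 False / S2 False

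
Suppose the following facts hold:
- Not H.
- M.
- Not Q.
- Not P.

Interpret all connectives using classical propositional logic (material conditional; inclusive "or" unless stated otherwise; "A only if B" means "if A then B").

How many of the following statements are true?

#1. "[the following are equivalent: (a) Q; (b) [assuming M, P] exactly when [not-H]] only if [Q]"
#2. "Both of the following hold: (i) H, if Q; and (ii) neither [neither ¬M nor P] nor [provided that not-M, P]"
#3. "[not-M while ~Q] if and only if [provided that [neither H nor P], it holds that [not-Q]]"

#1: Parsed as (Q <-> ((M -> P) <-> ~H)) -> Q

M -> P = T -> F = F
~H = ~F = T
(M -> P) <-> ~H = F <-> T = F
Q <-> ((M -> P) <-> ~H) = F <-> F = T
(Q <-> ((M -> P) <-> ~H)) -> Q = T -> F = F
Hence #1 is false.

#2: This is (Q -> H) & ((~M nor P) nor (~M -> P)).

Q -> H = F -> F = T
~M = ~T = F
~M nor P = F nor F = T
~M = ~T = F
~M -> P = F -> F = T
(~M nor P) nor (~M -> P) = T nor T = F
(Q -> H) & ((~M nor P) nor (~M -> P)) = T & F = F
Hence #2 is false.

#3: This is (~M & ~Q) <-> ((H nor P) -> ~Q).

~M = ~T = F
~Q = ~F = T
~M & ~Q = F & T = F
H nor P = F nor F = T
~Q = ~F = T
(H nor P) -> ~Q = T -> T = T
(~M & ~Q) <-> ((H nor P) -> ~Q) = F <-> T = F
Hence #3 is false.

True statements: 0 (none).

0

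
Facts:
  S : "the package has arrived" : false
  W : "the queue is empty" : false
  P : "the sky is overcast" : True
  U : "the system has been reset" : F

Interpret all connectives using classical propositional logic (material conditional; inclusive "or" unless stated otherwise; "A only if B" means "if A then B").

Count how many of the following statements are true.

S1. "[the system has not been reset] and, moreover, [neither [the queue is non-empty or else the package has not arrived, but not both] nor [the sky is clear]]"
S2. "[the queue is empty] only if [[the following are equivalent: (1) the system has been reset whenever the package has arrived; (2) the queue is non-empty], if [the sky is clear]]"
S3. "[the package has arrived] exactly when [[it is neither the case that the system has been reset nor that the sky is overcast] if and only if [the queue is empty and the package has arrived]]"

S1: Formalization: ¬U ∧ ((¬W ⊕ ¬S) ↓ ¬P)

¬U = ¬F = T
¬W = ¬F = T
¬S = ¬F = T
¬W ⊕ ¬S = T ⊕ T = F
¬P = ¬T = F
(¬W ⊕ ¬S) ↓ ¬P = F ↓ F = T
¬U ∧ ((¬W ⊕ ¬S) ↓ ¬P) = T ∧ T = T
Hence S1 is true.

S2: In symbols: W → (¬P → ((S → U) ↔ ¬W))

¬P = ¬T = F
S → U = F → F = T
¬W = ¬F = T
(S → U) ↔ ¬W = T ↔ T = T
¬P → ((S → U) ↔ ¬W) = F → T = T
W → (¬P → ((S → U) ↔ ¬W)) = F → T = T
Thus S2 is true.

S3: In symbols: S ↔ ((U ↓ P) ↔ (W ∧ S))

U ↓ P = F ↓ T = F
W ∧ S = F ∧ F = F
(U ↓ P) ↔ (W ∧ S) = F ↔ F = T
S ↔ ((U ↓ P) ↔ (W ∧ S)) = F ↔ T = F
Hence S3 is false.

Count: 2.

2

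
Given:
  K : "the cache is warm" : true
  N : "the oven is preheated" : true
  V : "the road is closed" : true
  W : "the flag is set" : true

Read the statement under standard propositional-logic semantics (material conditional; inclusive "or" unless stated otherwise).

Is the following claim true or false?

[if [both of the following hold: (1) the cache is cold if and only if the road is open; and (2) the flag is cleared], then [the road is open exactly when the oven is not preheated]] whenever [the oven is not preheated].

Values: N=True, K=True, V=True, W=True.
In symbols: not N -> (((not K iff not V) and not W) -> (not V iff not N))

not N = not True = False
not K = not True = False
not V = not True = False
not K iff not V = False iff False = True
not W = not True = False
(not K iff not V) and not W = True and False = False
not V = not True = False
not N = not True = False
not V iff not N = False iff False = True
((not K iff not V) and not W) -> (not V iff not N) = False -> True = True
not N -> (((not K iff not V) and not W) -> (not V iff not N)) = False -> True = True

true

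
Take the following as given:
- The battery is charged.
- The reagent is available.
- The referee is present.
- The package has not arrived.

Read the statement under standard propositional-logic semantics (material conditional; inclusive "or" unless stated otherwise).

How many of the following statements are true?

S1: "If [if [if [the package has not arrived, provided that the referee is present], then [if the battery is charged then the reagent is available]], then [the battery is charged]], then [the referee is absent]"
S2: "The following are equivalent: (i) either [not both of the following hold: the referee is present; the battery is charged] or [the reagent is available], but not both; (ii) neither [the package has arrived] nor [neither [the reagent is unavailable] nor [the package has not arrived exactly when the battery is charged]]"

Let K = "the referee is present" (True), L = "the package has arrived" (False), V = "the battery is charged" (True), D = "the reagent is available" (True).

S1: In symbols: (((K -> not L) -> (V -> D)) -> V) -> not K

not L = not False = True
K -> not L = True -> True = True
V -> D = True -> True = True
(K -> not L) -> (V -> D) = True -> True = True
((K -> not L) -> (V -> D)) -> V = True -> True = True
not K = not True = False
(((K -> not L) -> (V -> D)) -> V) -> not K = True -> False = False
Hence S1 is false.

S2: Parsed as ((K nand V) xor D) iff (L nor (not D nor (not L iff V)))

K nand V = True nand True = False
(K nand V) xor D = False xor True = True
not D = not True = False
not L = not False = True
not L iff V = True iff True = True
not D nor (not L iff V) = False nor True = False
L nor (not D nor (not L iff V)) = False nor False = True
((K nand V) xor D) iff (L nor (not D nor (not L iff V))) = True iff True = True
Hence S2 is true.

Count: 1.

1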